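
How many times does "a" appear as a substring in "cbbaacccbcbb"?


Searching for "a" in "cbbaacccbcbb"
Scanning each position:
  Position 0: "c" => no
  Position 1: "b" => no
  Position 2: "b" => no
  Position 3: "a" => MATCH
  Position 4: "a" => MATCH
  Position 5: "c" => no
  Position 6: "c" => no
  Position 7: "c" => no
  Position 8: "b" => no
  Position 9: "c" => no
  Position 10: "b" => no
  Position 11: "b" => no
Total occurrences: 2

2


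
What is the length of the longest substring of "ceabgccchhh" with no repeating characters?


Input: "ceabgccchhh"
Sliding window (track last position of each char):
  Position 0 ('c'): window [0,0] length 1 -- new best
  Position 1 ('e'): window [0,1] length 2 -- new best
  Position 2 ('a'): window [0,2] length 3 -- new best
  Position 3 ('b'): window [0,3] length 4 -- new best
  Position 4 ('g'): window [0,4] length 5 -- new best
  Position 5 ('c'): repeat (last at 0), move window start to 1
  Position 5 ('c'): window [1,5] length 5
  Position 6 ('c'): repeat (last at 5), move window start to 6
  Position 6 ('c'): window [6,6] length 1
  Position 7 ('c'): repeat (last at 6), move window start to 7
  Position 7 ('c'): window [7,7] length 1
  Position 8 ('h'): window [7,8] length 2
  Position 9 ('h'): repeat (last at 8), move window start to 9
  Position 9 ('h'): window [9,9] length 1
  Position 10 ('h'): repeat (last at 9), move window start to 10
  Position 10 ('h'): window [10,10] length 1
Longest substring with no repeats: "ceabg" with length 5

5


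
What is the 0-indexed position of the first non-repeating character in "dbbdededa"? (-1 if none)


Input: dbbdededa
Character frequencies:
  'a': 1
  'b': 2
  'd': 4
  'e': 2
Scanning left to right for freq == 1:
  Position 0 ('d'): freq=4, skip
  Position 1 ('b'): freq=2, skip
  Position 2 ('b'): freq=2, skip
  Position 3 ('d'): freq=4, skip
  Position 4 ('e'): freq=2, skip
  Position 5 ('d'): freq=4, skip
  Position 6 ('e'): freq=2, skip
  Position 7 ('d'): freq=4, skip
  Position 8 ('a'): unique! => answer = 8

8


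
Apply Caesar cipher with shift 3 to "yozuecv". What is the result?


Caesar cipher: shift "yozuecv" by 3
  'y' (pos 24) + 3 = pos 1 = 'b'
  'o' (pos 14) + 3 = pos 17 = 'r'
  'z' (pos 25) + 3 = pos 2 = 'c'
  'u' (pos 20) + 3 = pos 23 = 'x'
  'e' (pos 4) + 3 = pos 7 = 'h'
  'c' (pos 2) + 3 = pos 5 = 'f'
  'v' (pos 21) + 3 = pos 24 = 'y'
Result: brcxhfy

brcxhfy


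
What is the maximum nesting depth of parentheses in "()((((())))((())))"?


Input: "()((((())))((())))"
Tracking depth:
  Position 0 '(': depth becomes 1
  Position 1 ')': depth becomes 0
  Position 2 '(': depth becomes 1
  Position 3 '(': depth becomes 2
  Position 4 '(': depth becomes 3
  Position 5 '(': depth becomes 4
  Position 6 '(': depth becomes 5
  Position 7 ')': depth becomes 4
  Position 8 ')': depth becomes 3
  Position 9 ')': depth becomes 2
  Position 10 ')': depth becomes 1
  Position 11 '(': depth becomes 2
  Position 12 '(': depth becomes 3
  Position 13 '(': depth becomes 4
  Position 14 ')': depth becomes 3
  Position 15 ')': depth becomes 2
  Position 16 ')': depth becomes 1
  Position 17 ')': depth becomes 0
Maximum depth reached: 5

5


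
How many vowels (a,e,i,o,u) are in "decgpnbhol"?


Input: decgpnbhol
Checking each character:
  'd' at position 0: consonant
  'e' at position 1: vowel (running total: 1)
  'c' at position 2: consonant
  'g' at position 3: consonant
  'p' at position 4: consonant
  'n' at position 5: consonant
  'b' at position 6: consonant
  'h' at position 7: consonant
  'o' at position 8: vowel (running total: 2)
  'l' at position 9: consonant
Total vowels: 2

2


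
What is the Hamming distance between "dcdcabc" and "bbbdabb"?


Comparing "dcdcabc" and "bbbdabb" position by position:
  Position 0: 'd' vs 'b' => differ
  Position 1: 'c' vs 'b' => differ
  Position 2: 'd' vs 'b' => differ
  Position 3: 'c' vs 'd' => differ
  Position 4: 'a' vs 'a' => same
  Position 5: 'b' vs 'b' => same
  Position 6: 'c' vs 'b' => differ
Total differences (Hamming distance): 5

5


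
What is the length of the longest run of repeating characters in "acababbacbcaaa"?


Input: "acababbacbcaaa"
Scanning for longest run:
  Position 1 ('c'): new char, reset run to 1
  Position 2 ('a'): new char, reset run to 1
  Position 3 ('b'): new char, reset run to 1
  Position 4 ('a'): new char, reset run to 1
  Position 5 ('b'): new char, reset run to 1
  Position 6 ('b'): continues run of 'b', length=2
  Position 7 ('a'): new char, reset run to 1
  Position 8 ('c'): new char, reset run to 1
  Position 9 ('b'): new char, reset run to 1
  Position 10 ('c'): new char, reset run to 1
  Position 11 ('a'): new char, reset run to 1
  Position 12 ('a'): continues run of 'a', length=2
  Position 13 ('a'): continues run of 'a', length=3
Longest run: 'a' with length 3

3


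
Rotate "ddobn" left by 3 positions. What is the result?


Input: "ddobn", rotate left by 3
First 3 characters: "ddo"
Remaining characters: "bn"
Concatenate remaining + first: "bn" + "ddo" = "bnddo"

bnddo


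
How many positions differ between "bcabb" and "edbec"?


Comparing "bcabb" and "edbec" position by position:
  Position 0: 'b' vs 'e' => DIFFER
  Position 1: 'c' vs 'd' => DIFFER
  Position 2: 'a' vs 'b' => DIFFER
  Position 3: 'b' vs 'e' => DIFFER
  Position 4: 'b' vs 'c' => DIFFER
Positions that differ: 5

5


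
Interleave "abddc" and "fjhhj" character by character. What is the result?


Interleaving "abddc" and "fjhhj":
  Position 0: 'a' from first, 'f' from second => "af"
  Position 1: 'b' from first, 'j' from second => "bj"
  Position 2: 'd' from first, 'h' from second => "dh"
  Position 3: 'd' from first, 'h' from second => "dh"
  Position 4: 'c' from first, 'j' from second => "cj"
Result: afbjdhdhcj

afbjdhdhcj


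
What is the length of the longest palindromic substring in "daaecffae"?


Input: "daaecffae"
Checking substrings for palindromes:
  [1:3] "aa" (len 2) => palindrome
  [5:7] "ff" (len 2) => palindrome
Longest palindromic substring: "aa" with length 2

2


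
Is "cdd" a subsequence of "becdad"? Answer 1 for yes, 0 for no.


Check if "cdd" is a subsequence of "becdad"
Greedy scan:
  Position 0 ('b'): no match needed
  Position 1 ('e'): no match needed
  Position 2 ('c'): matches sub[0] = 'c'
  Position 3 ('d'): matches sub[1] = 'd'
  Position 4 ('a'): no match needed
  Position 5 ('d'): matches sub[2] = 'd'
All 3 characters matched => is a subsequence

1


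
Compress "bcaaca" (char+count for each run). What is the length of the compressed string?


Input: bcaaca
Runs:
  'b' x 1 => "b1"
  'c' x 1 => "c1"
  'a' x 2 => "a2"
  'c' x 1 => "c1"
  'a' x 1 => "a1"
Compressed: "b1c1a2c1a1"
Compressed length: 10

10


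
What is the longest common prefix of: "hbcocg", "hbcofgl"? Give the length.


Words: hbcocg, hbcofgl
  Position 0: all 'h' => match
  Position 1: all 'b' => match
  Position 2: all 'c' => match
  Position 3: all 'o' => match
  Position 4: ('c', 'f') => mismatch, stop
LCP = "hbco" (length 4)

4


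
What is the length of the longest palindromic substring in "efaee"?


Input: "efaee"
Checking substrings for palindromes:
  [3:5] "ee" (len 2) => palindrome
Longest palindromic substring: "ee" with length 2

2


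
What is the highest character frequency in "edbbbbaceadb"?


Input: edbbbbaceadb
Character counts:
  'a': 2
  'b': 5
  'c': 1
  'd': 2
  'e': 2
Maximum frequency: 5

5


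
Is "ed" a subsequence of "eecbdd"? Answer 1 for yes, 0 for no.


Check if "ed" is a subsequence of "eecbdd"
Greedy scan:
  Position 0 ('e'): matches sub[0] = 'e'
  Position 1 ('e'): no match needed
  Position 2 ('c'): no match needed
  Position 3 ('b'): no match needed
  Position 4 ('d'): matches sub[1] = 'd'
  Position 5 ('d'): no match needed
All 2 characters matched => is a subsequence

1


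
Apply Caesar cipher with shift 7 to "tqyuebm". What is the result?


Caesar cipher: shift "tqyuebm" by 7
  't' (pos 19) + 7 = pos 0 = 'a'
  'q' (pos 16) + 7 = pos 23 = 'x'
  'y' (pos 24) + 7 = pos 5 = 'f'
  'u' (pos 20) + 7 = pos 1 = 'b'
  'e' (pos 4) + 7 = pos 11 = 'l'
  'b' (pos 1) + 7 = pos 8 = 'i'
  'm' (pos 12) + 7 = pos 19 = 't'
Result: axfblit

axfblit


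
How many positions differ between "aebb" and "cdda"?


Comparing "aebb" and "cdda" position by position:
  Position 0: 'a' vs 'c' => DIFFER
  Position 1: 'e' vs 'd' => DIFFER
  Position 2: 'b' vs 'd' => DIFFER
  Position 3: 'b' vs 'a' => DIFFER
Positions that differ: 4

4


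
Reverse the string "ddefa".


Input: ddefa
Reading characters right to left:
  Position 4: 'a'
  Position 3: 'f'
  Position 2: 'e'
  Position 1: 'd'
  Position 0: 'd'
Reversed: afedd

afedd


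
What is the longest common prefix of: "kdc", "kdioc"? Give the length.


Words: kdc, kdioc
  Position 0: all 'k' => match
  Position 1: all 'd' => match
  Position 2: ('c', 'i') => mismatch, stop
LCP = "kd" (length 2)

2


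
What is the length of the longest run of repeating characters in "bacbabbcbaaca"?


Input: "bacbabbcbaaca"
Scanning for longest run:
  Position 1 ('a'): new char, reset run to 1
  Position 2 ('c'): new char, reset run to 1
  Position 3 ('b'): new char, reset run to 1
  Position 4 ('a'): new char, reset run to 1
  Position 5 ('b'): new char, reset run to 1
  Position 6 ('b'): continues run of 'b', length=2
  Position 7 ('c'): new char, reset run to 1
  Position 8 ('b'): new char, reset run to 1
  Position 9 ('a'): new char, reset run to 1
  Position 10 ('a'): continues run of 'a', length=2
  Position 11 ('c'): new char, reset run to 1
  Position 12 ('a'): new char, reset run to 1
Longest run: 'b' with length 2

2


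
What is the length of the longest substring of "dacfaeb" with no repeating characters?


Input: "dacfaeb"
Sliding window (track last position of each char):
  Position 0 ('d'): window [0,0] length 1 -- new best
  Position 1 ('a'): window [0,1] length 2 -- new best
  Position 2 ('c'): window [0,2] length 3 -- new best
  Position 3 ('f'): window [0,3] length 4 -- new best
  Position 4 ('a'): repeat (last at 1), move window start to 2
  Position 4 ('a'): window [2,4] length 3
  Position 5 ('e'): window [2,5] length 4
  Position 6 ('b'): window [2,6] length 5 -- new best
Longest substring with no repeats: "cfaeb" with length 5

5


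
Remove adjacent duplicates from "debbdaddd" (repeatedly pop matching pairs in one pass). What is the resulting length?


Input: debbdaddd
Stack-based adjacent duplicate removal:
  Read 'd': push. Stack: d
  Read 'e': push. Stack: de
  Read 'b': push. Stack: deb
  Read 'b': matches stack top 'b' => pop. Stack: de
  Read 'd': push. Stack: ded
  Read 'a': push. Stack: deda
  Read 'd': push. Stack: dedad
  Read 'd': matches stack top 'd' => pop. Stack: deda
  Read 'd': push. Stack: dedad
Final stack: "dedad" (length 5)

5


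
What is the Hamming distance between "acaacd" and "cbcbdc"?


Comparing "acaacd" and "cbcbdc" position by position:
  Position 0: 'a' vs 'c' => differ
  Position 1: 'c' vs 'b' => differ
  Position 2: 'a' vs 'c' => differ
  Position 3: 'a' vs 'b' => differ
  Position 4: 'c' vs 'd' => differ
  Position 5: 'd' vs 'c' => differ
Total differences (Hamming distance): 6

6


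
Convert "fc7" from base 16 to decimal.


Input: "fc7" in base 16
Positional expansion:
  Digit 'f' (value 15) x 16^2 = 3840
  Digit 'c' (value 12) x 16^1 = 192
  Digit '7' (value 7) x 16^0 = 7
Sum = 4039

4039


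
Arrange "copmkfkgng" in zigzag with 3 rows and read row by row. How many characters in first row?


Zigzag "copmkfkgng" into 3 rows:
Placing characters:
  'c' => row 0
  'o' => row 1
  'p' => row 2
  'm' => row 1
  'k' => row 0
  'f' => row 1
  'k' => row 2
  'g' => row 1
  'n' => row 0
  'g' => row 1
Rows:
  Row 0: "ckn"
  Row 1: "omfgg"
  Row 2: "pk"
First row length: 3

3


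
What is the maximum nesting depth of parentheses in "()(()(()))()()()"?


Input: "()(()(()))()()()"
Tracking depth:
  Position 0 '(': depth becomes 1
  Position 1 ')': depth becomes 0
  Position 2 '(': depth becomes 1
  Position 3 '(': depth becomes 2
  Position 4 ')': depth becomes 1
  Position 5 '(': depth becomes 2
  Position 6 '(': depth becomes 3
  Position 7 ')': depth becomes 2
  Position 8 ')': depth becomes 1
  Position 9 ')': depth becomes 0
  Position 10 '(': depth becomes 1
  Position 11 ')': depth becomes 0
  Position 12 '(': depth becomes 1
  Position 13 ')': depth becomes 0
  Position 14 '(': depth becomes 1
  Position 15 ')': depth becomes 0
Maximum depth reached: 3

3


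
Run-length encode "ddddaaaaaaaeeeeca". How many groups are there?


Input: ddddaaaaaaaeeeeca
Scanning for consecutive runs:
  Group 1: 'd' x 4 (positions 0-3)
  Group 2: 'a' x 7 (positions 4-10)
  Group 3: 'e' x 4 (positions 11-14)
  Group 4: 'c' x 1 (positions 15-15)
  Group 5: 'a' x 1 (positions 16-16)
Total groups: 5

5


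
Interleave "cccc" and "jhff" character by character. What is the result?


Interleaving "cccc" and "jhff":
  Position 0: 'c' from first, 'j' from second => "cj"
  Position 1: 'c' from first, 'h' from second => "ch"
  Position 2: 'c' from first, 'f' from second => "cf"
  Position 3: 'c' from first, 'f' from second => "cf"
Result: cjchcfcf

cjchcfcf


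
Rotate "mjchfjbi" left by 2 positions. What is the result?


Input: "mjchfjbi", rotate left by 2
First 2 characters: "mj"
Remaining characters: "chfjbi"
Concatenate remaining + first: "chfjbi" + "mj" = "chfjbimj"

chfjbimj


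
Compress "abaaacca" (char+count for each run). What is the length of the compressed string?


Input: abaaacca
Runs:
  'a' x 1 => "a1"
  'b' x 1 => "b1"
  'a' x 3 => "a3"
  'c' x 2 => "c2"
  'a' x 1 => "a1"
Compressed: "a1b1a3c2a1"
Compressed length: 10

10


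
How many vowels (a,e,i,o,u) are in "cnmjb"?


Input: cnmjb
Checking each character:
  'c' at position 0: consonant
  'n' at position 1: consonant
  'm' at position 2: consonant
  'j' at position 3: consonant
  'b' at position 4: consonant
Total vowels: 0

0


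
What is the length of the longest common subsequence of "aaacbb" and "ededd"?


LCS of "aaacbb" and "ededd"
DP table:
           e    d    e    d    d
      0    0    0    0    0    0
  a   0    0    0    0    0    0
  a   0    0    0    0    0    0
  a   0    0    0    0    0    0
  c   0    0    0    0    0    0
  b   0    0    0    0    0    0
  b   0    0    0    0    0    0
LCS length = dp[6][5] = 0

0


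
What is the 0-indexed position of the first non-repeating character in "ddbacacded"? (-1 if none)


Input: ddbacacded
Character frequencies:
  'a': 2
  'b': 1
  'c': 2
  'd': 4
  'e': 1
Scanning left to right for freq == 1:
  Position 0 ('d'): freq=4, skip
  Position 1 ('d'): freq=4, skip
  Position 2 ('b'): unique! => answer = 2

2


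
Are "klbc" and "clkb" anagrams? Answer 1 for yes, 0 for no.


Strings: "klbc", "clkb"
Sorted first:  bckl
Sorted second: bckl
Sorted forms match => anagrams

1


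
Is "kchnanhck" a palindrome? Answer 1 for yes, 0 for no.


Input: kchnanhck
Reversed: kchnanhck
  Compare pos 0 ('k') with pos 8 ('k'): match
  Compare pos 1 ('c') with pos 7 ('c'): match
  Compare pos 2 ('h') with pos 6 ('h'): match
  Compare pos 3 ('n') with pos 5 ('n'): match
Result: palindrome

1


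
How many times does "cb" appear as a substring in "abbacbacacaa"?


Searching for "cb" in "abbacbacacaa"
Scanning each position:
  Position 0: "ab" => no
  Position 1: "bb" => no
  Position 2: "ba" => no
  Position 3: "ac" => no
  Position 4: "cb" => MATCH
  Position 5: "ba" => no
  Position 6: "ac" => no
  Position 7: "ca" => no
  Position 8: "ac" => no
  Position 9: "ca" => no
  Position 10: "aa" => no
Total occurrences: 1

1


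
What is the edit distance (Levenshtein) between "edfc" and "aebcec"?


Computing edit distance: "edfc" -> "aebcec"
DP table:
           a    e    b    c    e    c
      0    1    2    3    4    5    6
  e   1    1    1    2    3    4    5
  d   2    2    2    2    3    4    5
  f   3    3    3    3    3    4    5
  c   4    4    4    4    3    4    4
Edit distance = dp[4][6] = 4

4


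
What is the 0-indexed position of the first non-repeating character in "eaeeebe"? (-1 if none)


Input: eaeeebe
Character frequencies:
  'a': 1
  'b': 1
  'e': 5
Scanning left to right for freq == 1:
  Position 0 ('e'): freq=5, skip
  Position 1 ('a'): unique! => answer = 1

1


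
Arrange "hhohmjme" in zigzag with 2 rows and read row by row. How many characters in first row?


Zigzag "hhohmjme" into 2 rows:
Placing characters:
  'h' => row 0
  'h' => row 1
  'o' => row 0
  'h' => row 1
  'm' => row 0
  'j' => row 1
  'm' => row 0
  'e' => row 1
Rows:
  Row 0: "homm"
  Row 1: "hhje"
First row length: 4

4


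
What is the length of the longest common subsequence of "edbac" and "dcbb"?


LCS of "edbac" and "dcbb"
DP table:
           d    c    b    b
      0    0    0    0    0
  e   0    0    0    0    0
  d   0    1    1    1    1
  b   0    1    1    2    2
  a   0    1    1    2    2
  c   0    1    2    2    2
LCS length = dp[5][4] = 2

2


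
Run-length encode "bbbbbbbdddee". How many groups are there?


Input: bbbbbbbdddee
Scanning for consecutive runs:
  Group 1: 'b' x 7 (positions 0-6)
  Group 2: 'd' x 3 (positions 7-9)
  Group 3: 'e' x 2 (positions 10-11)
Total groups: 3

3


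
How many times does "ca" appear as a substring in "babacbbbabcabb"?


Searching for "ca" in "babacbbbabcabb"
Scanning each position:
  Position 0: "ba" => no
  Position 1: "ab" => no
  Position 2: "ba" => no
  Position 3: "ac" => no
  Position 4: "cb" => no
  Position 5: "bb" => no
  Position 6: "bb" => no
  Position 7: "ba" => no
  Position 8: "ab" => no
  Position 9: "bc" => no
  Position 10: "ca" => MATCH
  Position 11: "ab" => no
  Position 12: "bb" => no
Total occurrences: 1

1


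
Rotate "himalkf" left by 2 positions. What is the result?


Input: "himalkf", rotate left by 2
First 2 characters: "hi"
Remaining characters: "malkf"
Concatenate remaining + first: "malkf" + "hi" = "malkfhi"

malkfhi


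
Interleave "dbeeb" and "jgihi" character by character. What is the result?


Interleaving "dbeeb" and "jgihi":
  Position 0: 'd' from first, 'j' from second => "dj"
  Position 1: 'b' from first, 'g' from second => "bg"
  Position 2: 'e' from first, 'i' from second => "ei"
  Position 3: 'e' from first, 'h' from second => "eh"
  Position 4: 'b' from first, 'i' from second => "bi"
Result: djbgeiehbi

djbgeiehbi


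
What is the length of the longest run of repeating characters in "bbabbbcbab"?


Input: "bbabbbcbab"
Scanning for longest run:
  Position 1 ('b'): continues run of 'b', length=2
  Position 2 ('a'): new char, reset run to 1
  Position 3 ('b'): new char, reset run to 1
  Position 4 ('b'): continues run of 'b', length=2
  Position 5 ('b'): continues run of 'b', length=3
  Position 6 ('c'): new char, reset run to 1
  Position 7 ('b'): new char, reset run to 1
  Position 8 ('a'): new char, reset run to 1
  Position 9 ('b'): new char, reset run to 1
Longest run: 'b' with length 3

3


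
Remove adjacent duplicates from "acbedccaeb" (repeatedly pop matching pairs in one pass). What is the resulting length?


Input: acbedccaeb
Stack-based adjacent duplicate removal:
  Read 'a': push. Stack: a
  Read 'c': push. Stack: ac
  Read 'b': push. Stack: acb
  Read 'e': push. Stack: acbe
  Read 'd': push. Stack: acbed
  Read 'c': push. Stack: acbedc
  Read 'c': matches stack top 'c' => pop. Stack: acbed
  Read 'a': push. Stack: acbeda
  Read 'e': push. Stack: acbedae
  Read 'b': push. Stack: acbedaeb
Final stack: "acbedaeb" (length 8)

8


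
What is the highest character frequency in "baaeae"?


Input: baaeae
Character counts:
  'a': 3
  'b': 1
  'e': 2
Maximum frequency: 3

3


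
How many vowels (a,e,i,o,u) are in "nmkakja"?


Input: nmkakja
Checking each character:
  'n' at position 0: consonant
  'm' at position 1: consonant
  'k' at position 2: consonant
  'a' at position 3: vowel (running total: 1)
  'k' at position 4: consonant
  'j' at position 5: consonant
  'a' at position 6: vowel (running total: 2)
Total vowels: 2

2


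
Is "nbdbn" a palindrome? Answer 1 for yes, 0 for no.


Input: nbdbn
Reversed: nbdbn
  Compare pos 0 ('n') with pos 4 ('n'): match
  Compare pos 1 ('b') with pos 3 ('b'): match
Result: palindrome

1


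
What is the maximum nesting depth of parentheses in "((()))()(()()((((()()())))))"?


Input: "((()))()(()()((((()()())))))"
Tracking depth:
  Position 0 '(': depth becomes 1
  Position 1 '(': depth becomes 2
  Position 2 '(': depth becomes 3
  Position 3 ')': depth becomes 2
  Position 4 ')': depth becomes 1
  Position 5 ')': depth becomes 0
  Position 6 '(': depth becomes 1
  Position 7 ')': depth becomes 0
  Position 8 '(': depth becomes 1
  Position 9 '(': depth becomes 2
  Position 10 ')': depth becomes 1
  Position 11 '(': depth becomes 2
  Position 12 ')': depth becomes 1
  Position 13 '(': depth becomes 2
  Position 14 '(': depth becomes 3
  Position 15 '(': depth becomes 4
  Position 16 '(': depth becomes 5
  Position 17 '(': depth becomes 6
  Position 18 ')': depth becomes 5
  Position 19 '(': depth becomes 6
  Position 20 ')': depth becomes 5
  Position 21 '(': depth becomes 6
  Position 22 ')': depth becomes 5
  Position 23 ')': depth becomes 4
  Position 24 ')': depth becomes 3
  Position 25 ')': depth becomes 2
  Position 26 ')': depth becomes 1
  Position 27 ')': depth becomes 0
Maximum depth reached: 6

6


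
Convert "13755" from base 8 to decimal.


Input: "13755" in base 8
Positional expansion:
  Digit '1' (value 1) x 8^4 = 4096
  Digit '3' (value 3) x 8^3 = 1536
  Digit '7' (value 7) x 8^2 = 448
  Digit '5' (value 5) x 8^1 = 40
  Digit '5' (value 5) x 8^0 = 5
Sum = 6125

6125


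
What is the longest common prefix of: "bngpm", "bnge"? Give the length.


Words: bngpm, bnge
  Position 0: all 'b' => match
  Position 1: all 'n' => match
  Position 2: all 'g' => match
  Position 3: ('p', 'e') => mismatch, stop
LCP = "bng" (length 3)

3


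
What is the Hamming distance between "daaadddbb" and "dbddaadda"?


Comparing "daaadddbb" and "dbddaadda" position by position:
  Position 0: 'd' vs 'd' => same
  Position 1: 'a' vs 'b' => differ
  Position 2: 'a' vs 'd' => differ
  Position 3: 'a' vs 'd' => differ
  Position 4: 'd' vs 'a' => differ
  Position 5: 'd' vs 'a' => differ
  Position 6: 'd' vs 'd' => same
  Position 7: 'b' vs 'd' => differ
  Position 8: 'b' vs 'a' => differ
Total differences (Hamming distance): 7

7


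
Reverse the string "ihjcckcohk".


Input: ihjcckcohk
Reading characters right to left:
  Position 9: 'k'
  Position 8: 'h'
  Position 7: 'o'
  Position 6: 'c'
  Position 5: 'k'
  Position 4: 'c'
  Position 3: 'c'
  Position 2: 'j'
  Position 1: 'h'
  Position 0: 'i'
Reversed: khockccjhi

khockccjhi


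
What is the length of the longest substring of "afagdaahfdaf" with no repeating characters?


Input: "afagdaahfdaf"
Sliding window (track last position of each char):
  Position 0 ('a'): window [0,0] length 1 -- new best
  Position 1 ('f'): window [0,1] length 2 -- new best
  Position 2 ('a'): repeat (last at 0), move window start to 1
  Position 2 ('a'): window [1,2] length 2
  Position 3 ('g'): window [1,3] length 3 -- new best
  Position 4 ('d'): window [1,4] length 4 -- new best
  Position 5 ('a'): repeat (last at 2), move window start to 3
  Position 5 ('a'): window [3,5] length 3
  Position 6 ('a'): repeat (last at 5), move window start to 6
  Position 6 ('a'): window [6,6] length 1
  Position 7 ('h'): window [6,7] length 2
  Position 8 ('f'): window [6,8] length 3
  Position 9 ('d'): window [6,9] length 4
  Position 10 ('a'): repeat (last at 6), move window start to 7
  Position 10 ('a'): window [7,10] length 4
  Position 11 ('f'): repeat (last at 8), move window start to 9
  Position 11 ('f'): window [9,11] length 3
Longest substring with no repeats: "fagd" with length 4

4


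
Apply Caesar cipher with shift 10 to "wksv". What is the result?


Caesar cipher: shift "wksv" by 10
  'w' (pos 22) + 10 = pos 6 = 'g'
  'k' (pos 10) + 10 = pos 20 = 'u'
  's' (pos 18) + 10 = pos 2 = 'c'
  'v' (pos 21) + 10 = pos 5 = 'f'
Result: gucf

gucf


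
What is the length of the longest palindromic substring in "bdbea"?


Input: "bdbea"
Checking substrings for palindromes:
  [0:3] "bdb" (len 3) => palindrome
Longest palindromic substring: "bdb" with length 3

3


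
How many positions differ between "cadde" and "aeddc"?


Comparing "cadde" and "aeddc" position by position:
  Position 0: 'c' vs 'a' => DIFFER
  Position 1: 'a' vs 'e' => DIFFER
  Position 2: 'd' vs 'd' => same
  Position 3: 'd' vs 'd' => same
  Position 4: 'e' vs 'c' => DIFFER
Positions that differ: 3

3


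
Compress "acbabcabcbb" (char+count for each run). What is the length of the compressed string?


Input: acbabcabcbb
Runs:
  'a' x 1 => "a1"
  'c' x 1 => "c1"
  'b' x 1 => "b1"
  'a' x 1 => "a1"
  'b' x 1 => "b1"
  'c' x 1 => "c1"
  'a' x 1 => "a1"
  'b' x 1 => "b1"
  'c' x 1 => "c1"
  'b' x 2 => "b2"
Compressed: "a1c1b1a1b1c1a1b1c1b2"
Compressed length: 20

20


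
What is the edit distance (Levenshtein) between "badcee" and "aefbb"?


Computing edit distance: "badcee" -> "aefbb"
DP table:
           a    e    f    b    b
      0    1    2    3    4    5
  b   1    1    2    3    3    4
  a   2    1    2    3    4    4
  d   3    2    2    3    4    5
  c   4    3    3    3    4    5
  e   5    4    3    4    4    5
  e   6    5    4    4    5    5
Edit distance = dp[6][5] = 5

5


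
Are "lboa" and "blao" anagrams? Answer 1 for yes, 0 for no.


Strings: "lboa", "blao"
Sorted first:  ablo
Sorted second: ablo
Sorted forms match => anagrams

1


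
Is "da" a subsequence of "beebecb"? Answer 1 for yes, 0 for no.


Check if "da" is a subsequence of "beebecb"
Greedy scan:
  Position 0 ('b'): no match needed
  Position 1 ('e'): no match needed
  Position 2 ('e'): no match needed
  Position 3 ('b'): no match needed
  Position 4 ('e'): no match needed
  Position 5 ('c'): no match needed
  Position 6 ('b'): no match needed
Only matched 0/2 characters => not a subsequence

0


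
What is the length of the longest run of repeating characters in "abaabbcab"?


Input: "abaabbcab"
Scanning for longest run:
  Position 1 ('b'): new char, reset run to 1
  Position 2 ('a'): new char, reset run to 1
  Position 3 ('a'): continues run of 'a', length=2
  Position 4 ('b'): new char, reset run to 1
  Position 5 ('b'): continues run of 'b', length=2
  Position 6 ('c'): new char, reset run to 1
  Position 7 ('a'): new char, reset run to 1
  Position 8 ('b'): new char, reset run to 1
Longest run: 'a' with length 2

2


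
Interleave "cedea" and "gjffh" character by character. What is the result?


Interleaving "cedea" and "gjffh":
  Position 0: 'c' from first, 'g' from second => "cg"
  Position 1: 'e' from first, 'j' from second => "ej"
  Position 2: 'd' from first, 'f' from second => "df"
  Position 3: 'e' from first, 'f' from second => "ef"
  Position 4: 'a' from first, 'h' from second => "ah"
Result: cgejdfefah

cgejdfefah


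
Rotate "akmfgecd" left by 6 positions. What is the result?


Input: "akmfgecd", rotate left by 6
First 6 characters: "akmfge"
Remaining characters: "cd"
Concatenate remaining + first: "cd" + "akmfge" = "cdakmfge"

cdakmfge


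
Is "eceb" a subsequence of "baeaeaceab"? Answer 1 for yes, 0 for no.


Check if "eceb" is a subsequence of "baeaeaceab"
Greedy scan:
  Position 0 ('b'): no match needed
  Position 1 ('a'): no match needed
  Position 2 ('e'): matches sub[0] = 'e'
  Position 3 ('a'): no match needed
  Position 4 ('e'): no match needed
  Position 5 ('a'): no match needed
  Position 6 ('c'): matches sub[1] = 'c'
  Position 7 ('e'): matches sub[2] = 'e'
  Position 8 ('a'): no match needed
  Position 9 ('b'): matches sub[3] = 'b'
All 4 characters matched => is a subsequence

1


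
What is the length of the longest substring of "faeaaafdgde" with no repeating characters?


Input: "faeaaafdgde"
Sliding window (track last position of each char):
  Position 0 ('f'): window [0,0] length 1 -- new best
  Position 1 ('a'): window [0,1] length 2 -- new best
  Position 2 ('e'): window [0,2] length 3 -- new best
  Position 3 ('a'): repeat (last at 1), move window start to 2
  Position 3 ('a'): window [2,3] length 2
  Position 4 ('a'): repeat (last at 3), move window start to 4
  Position 4 ('a'): window [4,4] length 1
  Position 5 ('a'): repeat (last at 4), move window start to 5
  Position 5 ('a'): window [5,5] length 1
  Position 6 ('f'): window [5,6] length 2
  Position 7 ('d'): window [5,7] length 3
  Position 8 ('g'): window [5,8] length 4 -- new best
  Position 9 ('d'): repeat (last at 7), move window start to 8
  Position 9 ('d'): window [8,9] length 2
  Position 10 ('e'): window [8,10] length 3
Longest substring with no repeats: "afdg" with length 4

4


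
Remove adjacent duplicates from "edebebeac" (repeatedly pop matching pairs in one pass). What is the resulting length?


Input: edebebeac
Stack-based adjacent duplicate removal:
  Read 'e': push. Stack: e
  Read 'd': push. Stack: ed
  Read 'e': push. Stack: ede
  Read 'b': push. Stack: edeb
  Read 'e': push. Stack: edebe
  Read 'b': push. Stack: edebeb
  Read 'e': push. Stack: edebebe
  Read 'a': push. Stack: edebebea
  Read 'c': push. Stack: edebebeac
Final stack: "edebebeac" (length 9)

9


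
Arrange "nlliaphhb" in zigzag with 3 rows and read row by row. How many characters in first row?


Zigzag "nlliaphhb" into 3 rows:
Placing characters:
  'n' => row 0
  'l' => row 1
  'l' => row 2
  'i' => row 1
  'a' => row 0
  'p' => row 1
  'h' => row 2
  'h' => row 1
  'b' => row 0
Rows:
  Row 0: "nab"
  Row 1: "liph"
  Row 2: "lh"
First row length: 3

3


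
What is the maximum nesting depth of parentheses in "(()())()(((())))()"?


Input: "(()())()(((())))()"
Tracking depth:
  Position 0 '(': depth becomes 1
  Position 1 '(': depth becomes 2
  Position 2 ')': depth becomes 1
  Position 3 '(': depth becomes 2
  Position 4 ')': depth becomes 1
  Position 5 ')': depth becomes 0
  Position 6 '(': depth becomes 1
  Position 7 ')': depth becomes 0
  Position 8 '(': depth becomes 1
  Position 9 '(': depth becomes 2
  Position 10 '(': depth becomes 3
  Position 11 '(': depth becomes 4
  Position 12 ')': depth becomes 3
  Position 13 ')': depth becomes 2
  Position 14 ')': depth becomes 1
  Position 15 ')': depth becomes 0
  Position 16 '(': depth becomes 1
  Position 17 ')': depth becomes 0
Maximum depth reached: 4

4


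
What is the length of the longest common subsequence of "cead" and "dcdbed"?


LCS of "cead" and "dcdbed"
DP table:
           d    c    d    b    e    d
      0    0    0    0    0    0    0
  c   0    0    1    1    1    1    1
  e   0    0    1    1    1    2    2
  a   0    0    1    1    1    2    2
  d   0    1    1    2    2    2    3
LCS length = dp[4][6] = 3

3


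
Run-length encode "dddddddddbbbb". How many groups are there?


Input: dddddddddbbbb
Scanning for consecutive runs:
  Group 1: 'd' x 9 (positions 0-8)
  Group 2: 'b' x 4 (positions 9-12)
Total groups: 2

2


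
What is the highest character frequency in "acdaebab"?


Input: acdaebab
Character counts:
  'a': 3
  'b': 2
  'c': 1
  'd': 1
  'e': 1
Maximum frequency: 3

3


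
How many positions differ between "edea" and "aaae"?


Comparing "edea" and "aaae" position by position:
  Position 0: 'e' vs 'a' => DIFFER
  Position 1: 'd' vs 'a' => DIFFER
  Position 2: 'e' vs 'a' => DIFFER
  Position 3: 'a' vs 'e' => DIFFER
Positions that differ: 4

4


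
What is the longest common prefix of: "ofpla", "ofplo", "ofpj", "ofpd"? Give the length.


Words: ofpla, ofplo, ofpj, ofpd
  Position 0: all 'o' => match
  Position 1: all 'f' => match
  Position 2: all 'p' => match
  Position 3: ('l', 'l', 'j', 'd') => mismatch, stop
LCP = "ofp" (length 3)

3


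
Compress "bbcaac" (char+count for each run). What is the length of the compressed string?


Input: bbcaac
Runs:
  'b' x 2 => "b2"
  'c' x 1 => "c1"
  'a' x 2 => "a2"
  'c' x 1 => "c1"
Compressed: "b2c1a2c1"
Compressed length: 8

8


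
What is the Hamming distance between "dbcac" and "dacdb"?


Comparing "dbcac" and "dacdb" position by position:
  Position 0: 'd' vs 'd' => same
  Position 1: 'b' vs 'a' => differ
  Position 2: 'c' vs 'c' => same
  Position 3: 'a' vs 'd' => differ
  Position 4: 'c' vs 'b' => differ
Total differences (Hamming distance): 3

3


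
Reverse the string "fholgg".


Input: fholgg
Reading characters right to left:
  Position 5: 'g'
  Position 4: 'g'
  Position 3: 'l'
  Position 2: 'o'
  Position 1: 'h'
  Position 0: 'f'
Reversed: gglohf

gglohf


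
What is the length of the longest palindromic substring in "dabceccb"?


Input: "dabceccb"
Checking substrings for palindromes:
  [3:6] "cec" (len 3) => palindrome
  [5:7] "cc" (len 2) => palindrome
Longest palindromic substring: "cec" with length 3

3


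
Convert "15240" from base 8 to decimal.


Input: "15240" in base 8
Positional expansion:
  Digit '1' (value 1) x 8^4 = 4096
  Digit '5' (value 5) x 8^3 = 2560
  Digit '2' (value 2) x 8^2 = 128
  Digit '4' (value 4) x 8^1 = 32
  Digit '0' (value 0) x 8^0 = 0
Sum = 6816

6816


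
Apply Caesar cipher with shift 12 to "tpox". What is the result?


Caesar cipher: shift "tpox" by 12
  't' (pos 19) + 12 = pos 5 = 'f'
  'p' (pos 15) + 12 = pos 1 = 'b'
  'o' (pos 14) + 12 = pos 0 = 'a'
  'x' (pos 23) + 12 = pos 9 = 'j'
Result: fbaj

fbaj


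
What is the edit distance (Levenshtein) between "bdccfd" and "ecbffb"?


Computing edit distance: "bdccfd" -> "ecbffb"
DP table:
           e    c    b    f    f    b
      0    1    2    3    4    5    6
  b   1    1    2    2    3    4    5
  d   2    2    2    3    3    4    5
  c   3    3    2    3    4    4    5
  c   4    4    3    3    4    5    5
  f   5    5    4    4    3    4    5
  d   6    6    5    5    4    4    5
Edit distance = dp[6][6] = 5

5


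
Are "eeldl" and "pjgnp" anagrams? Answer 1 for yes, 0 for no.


Strings: "eeldl", "pjgnp"
Sorted first:  deell
Sorted second: gjnpp
Differ at position 0: 'd' vs 'g' => not anagrams

0


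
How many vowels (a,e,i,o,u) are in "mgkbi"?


Input: mgkbi
Checking each character:
  'm' at position 0: consonant
  'g' at position 1: consonant
  'k' at position 2: consonant
  'b' at position 3: consonant
  'i' at position 4: vowel (running total: 1)
Total vowels: 1

1


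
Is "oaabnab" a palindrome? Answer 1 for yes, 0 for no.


Input: oaabnab
Reversed: banbaao
  Compare pos 0 ('o') with pos 6 ('b'): MISMATCH
  Compare pos 1 ('a') with pos 5 ('a'): match
  Compare pos 2 ('a') with pos 4 ('n'): MISMATCH
Result: not a palindrome

0


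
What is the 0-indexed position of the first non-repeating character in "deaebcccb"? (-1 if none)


Input: deaebcccb
Character frequencies:
  'a': 1
  'b': 2
  'c': 3
  'd': 1
  'e': 2
Scanning left to right for freq == 1:
  Position 0 ('d'): unique! => answer = 0

0


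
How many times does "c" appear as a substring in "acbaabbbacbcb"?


Searching for "c" in "acbaabbbacbcb"
Scanning each position:
  Position 0: "a" => no
  Position 1: "c" => MATCH
  Position 2: "b" => no
  Position 3: "a" => no
  Position 4: "a" => no
  Position 5: "b" => no
  Position 6: "b" => no
  Position 7: "b" => no
  Position 8: "a" => no
  Position 9: "c" => MATCH
  Position 10: "b" => no
  Position 11: "c" => MATCH
  Position 12: "b" => no
Total occurrences: 3

3


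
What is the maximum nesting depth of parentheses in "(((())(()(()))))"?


Input: "(((())(()(()))))"
Tracking depth:
  Position 0 '(': depth becomes 1
  Position 1 '(': depth becomes 2
  Position 2 '(': depth becomes 3
  Position 3 '(': depth becomes 4
  Position 4 ')': depth becomes 3
  Position 5 ')': depth becomes 2
  Position 6 '(': depth becomes 3
  Position 7 '(': depth becomes 4
  Position 8 ')': depth becomes 3
  Position 9 '(': depth becomes 4
  Position 10 '(': depth becomes 5
  Position 11 ')': depth becomes 4
  Position 12 ')': depth becomes 3
  Position 13 ')': depth becomes 2
  Position 14 ')': depth becomes 1
  Position 15 ')': depth becomes 0
Maximum depth reached: 5

5


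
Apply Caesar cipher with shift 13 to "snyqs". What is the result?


Caesar cipher: shift "snyqs" by 13
  's' (pos 18) + 13 = pos 5 = 'f'
  'n' (pos 13) + 13 = pos 0 = 'a'
  'y' (pos 24) + 13 = pos 11 = 'l'
  'q' (pos 16) + 13 = pos 3 = 'd'
  's' (pos 18) + 13 = pos 5 = 'f'
Result: faldf

faldf


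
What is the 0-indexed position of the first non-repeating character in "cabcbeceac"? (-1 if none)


Input: cabcbeceac
Character frequencies:
  'a': 2
  'b': 2
  'c': 4
  'e': 2
Scanning left to right for freq == 1:
  Position 0 ('c'): freq=4, skip
  Position 1 ('a'): freq=2, skip
  Position 2 ('b'): freq=2, skip
  Position 3 ('c'): freq=4, skip
  Position 4 ('b'): freq=2, skip
  Position 5 ('e'): freq=2, skip
  Position 6 ('c'): freq=4, skip
  Position 7 ('e'): freq=2, skip
  Position 8 ('a'): freq=2, skip
  Position 9 ('c'): freq=4, skip
  No unique character found => answer = -1

-1


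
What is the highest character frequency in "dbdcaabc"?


Input: dbdcaabc
Character counts:
  'a': 2
  'b': 2
  'c': 2
  'd': 2
Maximum frequency: 2

2


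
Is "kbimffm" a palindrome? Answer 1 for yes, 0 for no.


Input: kbimffm
Reversed: mffmibk
  Compare pos 0 ('k') with pos 6 ('m'): MISMATCH
  Compare pos 1 ('b') with pos 5 ('f'): MISMATCH
  Compare pos 2 ('i') with pos 4 ('f'): MISMATCH
Result: not a palindrome

0


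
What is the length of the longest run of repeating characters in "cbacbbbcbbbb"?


Input: "cbacbbbcbbbb"
Scanning for longest run:
  Position 1 ('b'): new char, reset run to 1
  Position 2 ('a'): new char, reset run to 1
  Position 3 ('c'): new char, reset run to 1
  Position 4 ('b'): new char, reset run to 1
  Position 5 ('b'): continues run of 'b', length=2
  Position 6 ('b'): continues run of 'b', length=3
  Position 7 ('c'): new char, reset run to 1
  Position 8 ('b'): new char, reset run to 1
  Position 9 ('b'): continues run of 'b', length=2
  Position 10 ('b'): continues run of 'b', length=3
  Position 11 ('b'): continues run of 'b', length=4
Longest run: 'b' with length 4

4


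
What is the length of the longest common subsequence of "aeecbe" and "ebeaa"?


LCS of "aeecbe" and "ebeaa"
DP table:
           e    b    e    a    a
      0    0    0    0    0    0
  a   0    0    0    0    1    1
  e   0    1    1    1    1    1
  e   0    1    1    2    2    2
  c   0    1    1    2    2    2
  b   0    1    2    2    2    2
  e   0    1    2    3    3    3
LCS length = dp[6][5] = 3

3


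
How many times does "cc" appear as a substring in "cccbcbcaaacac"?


Searching for "cc" in "cccbcbcaaacac"
Scanning each position:
  Position 0: "cc" => MATCH
  Position 1: "cc" => MATCH
  Position 2: "cb" => no
  Position 3: "bc" => no
  Position 4: "cb" => no
  Position 5: "bc" => no
  Position 6: "ca" => no
  Position 7: "aa" => no
  Position 8: "aa" => no
  Position 9: "ac" => no
  Position 10: "ca" => no
  Position 11: "ac" => no
Total occurrences: 2

2


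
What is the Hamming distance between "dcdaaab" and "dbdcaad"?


Comparing "dcdaaab" and "dbdcaad" position by position:
  Position 0: 'd' vs 'd' => same
  Position 1: 'c' vs 'b' => differ
  Position 2: 'd' vs 'd' => same
  Position 3: 'a' vs 'c' => differ
  Position 4: 'a' vs 'a' => same
  Position 5: 'a' vs 'a' => same
  Position 6: 'b' vs 'd' => differ
Total differences (Hamming distance): 3

3


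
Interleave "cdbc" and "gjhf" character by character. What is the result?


Interleaving "cdbc" and "gjhf":
  Position 0: 'c' from first, 'g' from second => "cg"
  Position 1: 'd' from first, 'j' from second => "dj"
  Position 2: 'b' from first, 'h' from second => "bh"
  Position 3: 'c' from first, 'f' from second => "cf"
Result: cgdjbhcf

cgdjbhcf


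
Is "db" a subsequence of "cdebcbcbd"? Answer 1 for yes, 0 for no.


Check if "db" is a subsequence of "cdebcbcbd"
Greedy scan:
  Position 0 ('c'): no match needed
  Position 1 ('d'): matches sub[0] = 'd'
  Position 2 ('e'): no match needed
  Position 3 ('b'): matches sub[1] = 'b'
  Position 4 ('c'): no match needed
  Position 5 ('b'): no match needed
  Position 6 ('c'): no match needed
  Position 7 ('b'): no match needed
  Position 8 ('d'): no match needed
All 2 characters matched => is a subsequence

1
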